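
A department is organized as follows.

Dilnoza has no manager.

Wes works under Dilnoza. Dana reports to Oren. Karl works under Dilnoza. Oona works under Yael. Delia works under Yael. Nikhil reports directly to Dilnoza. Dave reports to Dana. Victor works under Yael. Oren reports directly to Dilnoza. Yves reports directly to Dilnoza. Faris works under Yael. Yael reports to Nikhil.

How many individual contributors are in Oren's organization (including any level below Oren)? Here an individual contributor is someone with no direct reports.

The only person in Oren's organization with no one reporting to them is Dave. That is 1.

1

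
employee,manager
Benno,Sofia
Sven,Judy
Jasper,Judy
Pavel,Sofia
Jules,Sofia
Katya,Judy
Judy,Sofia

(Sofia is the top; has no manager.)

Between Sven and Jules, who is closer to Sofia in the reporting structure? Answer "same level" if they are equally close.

Sven is 2 levels below Sofia; Jules is 1. Jules is higher.

Jules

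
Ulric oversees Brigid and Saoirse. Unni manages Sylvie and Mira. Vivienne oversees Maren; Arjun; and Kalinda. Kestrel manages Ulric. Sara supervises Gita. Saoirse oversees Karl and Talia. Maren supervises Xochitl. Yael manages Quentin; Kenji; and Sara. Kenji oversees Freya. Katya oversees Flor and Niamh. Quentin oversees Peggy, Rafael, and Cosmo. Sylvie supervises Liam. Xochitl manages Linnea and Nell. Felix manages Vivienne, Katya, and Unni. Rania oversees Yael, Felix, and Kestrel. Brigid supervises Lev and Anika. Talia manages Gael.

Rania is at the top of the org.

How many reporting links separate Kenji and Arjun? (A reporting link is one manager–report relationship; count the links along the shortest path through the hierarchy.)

Kenji is 2 levels below Rania, and Arjun is 3 levels below Rania (their lowest common manager). The shortest path runs up from Kenji to Rania and back down to Arjun: 2 + 3 = 5 links.

5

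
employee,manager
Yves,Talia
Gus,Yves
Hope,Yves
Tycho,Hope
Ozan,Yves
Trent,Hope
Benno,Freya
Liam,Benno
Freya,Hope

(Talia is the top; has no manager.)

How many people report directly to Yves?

Yves directly manages Hope, Gus, Ozan. That is 3 direct reports.

3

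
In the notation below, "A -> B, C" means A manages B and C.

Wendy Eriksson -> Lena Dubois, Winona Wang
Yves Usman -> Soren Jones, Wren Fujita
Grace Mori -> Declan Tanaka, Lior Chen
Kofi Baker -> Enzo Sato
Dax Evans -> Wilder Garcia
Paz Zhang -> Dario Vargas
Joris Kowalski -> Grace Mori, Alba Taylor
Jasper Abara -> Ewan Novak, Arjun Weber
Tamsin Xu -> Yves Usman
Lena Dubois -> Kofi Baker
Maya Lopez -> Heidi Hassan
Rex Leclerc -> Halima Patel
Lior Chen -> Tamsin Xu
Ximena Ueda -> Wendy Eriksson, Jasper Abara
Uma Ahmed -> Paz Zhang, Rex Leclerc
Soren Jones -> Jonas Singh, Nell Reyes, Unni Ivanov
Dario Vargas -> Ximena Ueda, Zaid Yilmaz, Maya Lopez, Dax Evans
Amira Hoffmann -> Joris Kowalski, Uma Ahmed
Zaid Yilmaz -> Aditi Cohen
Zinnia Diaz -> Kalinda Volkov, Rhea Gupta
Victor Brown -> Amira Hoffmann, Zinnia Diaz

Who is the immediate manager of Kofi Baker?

Kofi Baker reports directly to Lena Dubois.

Lena Dubois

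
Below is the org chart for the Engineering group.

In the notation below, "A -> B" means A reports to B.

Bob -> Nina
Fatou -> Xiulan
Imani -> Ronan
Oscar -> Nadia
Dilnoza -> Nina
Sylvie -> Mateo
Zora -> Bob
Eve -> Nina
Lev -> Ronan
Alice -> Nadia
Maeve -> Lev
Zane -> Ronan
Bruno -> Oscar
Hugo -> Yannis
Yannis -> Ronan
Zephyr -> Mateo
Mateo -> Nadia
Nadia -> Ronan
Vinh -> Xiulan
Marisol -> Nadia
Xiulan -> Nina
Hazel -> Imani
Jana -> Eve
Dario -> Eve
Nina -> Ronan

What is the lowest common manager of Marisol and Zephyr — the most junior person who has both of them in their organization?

Nadia

Marisol's chain of managers is Nadia, Ronan. Zephyr's chain of managers is Mateo, Nadia, Ronan. The first manager that appears in both chains is Nadia.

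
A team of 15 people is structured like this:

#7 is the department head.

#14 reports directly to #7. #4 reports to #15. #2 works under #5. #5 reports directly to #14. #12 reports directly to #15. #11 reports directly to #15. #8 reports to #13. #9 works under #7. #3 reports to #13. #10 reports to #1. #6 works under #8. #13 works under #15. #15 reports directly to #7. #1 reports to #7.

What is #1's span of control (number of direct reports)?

#1 directly manages #10. That is 1 direct report.

1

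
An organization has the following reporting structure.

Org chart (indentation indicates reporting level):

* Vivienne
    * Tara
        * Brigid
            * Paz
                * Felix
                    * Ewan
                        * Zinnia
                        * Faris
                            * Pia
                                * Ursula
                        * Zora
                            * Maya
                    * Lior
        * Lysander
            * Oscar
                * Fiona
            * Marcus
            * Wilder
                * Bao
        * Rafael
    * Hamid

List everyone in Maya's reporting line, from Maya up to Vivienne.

Maya reports to Zora. Zora reports to Ewan. Ewan reports to Felix. Felix reports to Paz. Paz reports to Brigid. Brigid reports to Tara. Tara reports to Vivienne. Vivienne is at the top.

Maya -> Zora -> Ewan -> Felix -> Paz -> Brigid -> Tara -> Vivienne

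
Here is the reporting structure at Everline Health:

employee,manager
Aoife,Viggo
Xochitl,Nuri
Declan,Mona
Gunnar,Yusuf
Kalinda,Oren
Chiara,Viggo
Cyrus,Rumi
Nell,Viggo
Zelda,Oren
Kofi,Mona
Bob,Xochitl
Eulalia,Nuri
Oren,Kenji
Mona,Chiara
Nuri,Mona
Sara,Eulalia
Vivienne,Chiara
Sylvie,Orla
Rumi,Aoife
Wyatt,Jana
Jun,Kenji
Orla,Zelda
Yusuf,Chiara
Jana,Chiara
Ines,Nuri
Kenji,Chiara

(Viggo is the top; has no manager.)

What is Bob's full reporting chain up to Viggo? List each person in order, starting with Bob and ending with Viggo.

Bob reports to Xochitl. Xochitl reports to Nuri. Nuri reports to Mona. Mona reports to Chiara. Chiara reports to Viggo. Viggo is at the top.

Bob -> Xochitl -> Nuri -> Mona -> Chiara -> Viggo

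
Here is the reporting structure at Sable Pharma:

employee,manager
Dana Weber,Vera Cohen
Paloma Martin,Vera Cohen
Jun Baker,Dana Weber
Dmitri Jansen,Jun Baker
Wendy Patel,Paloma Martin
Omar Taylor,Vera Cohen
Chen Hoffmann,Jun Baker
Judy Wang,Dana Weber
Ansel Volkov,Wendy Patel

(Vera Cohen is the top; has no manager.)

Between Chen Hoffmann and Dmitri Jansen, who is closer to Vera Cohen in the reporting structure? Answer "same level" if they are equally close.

same level

Both Chen Hoffmann and Dmitri Jansen are 3 levels below Vera Cohen.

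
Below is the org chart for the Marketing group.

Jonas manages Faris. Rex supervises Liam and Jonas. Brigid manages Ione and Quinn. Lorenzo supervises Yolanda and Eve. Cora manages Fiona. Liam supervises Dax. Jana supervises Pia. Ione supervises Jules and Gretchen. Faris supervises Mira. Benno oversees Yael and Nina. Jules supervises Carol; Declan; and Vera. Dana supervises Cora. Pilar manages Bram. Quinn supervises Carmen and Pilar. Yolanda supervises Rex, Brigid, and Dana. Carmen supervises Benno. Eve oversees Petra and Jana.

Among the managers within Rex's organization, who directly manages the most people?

Rex

Direct-report counts within Rex's organization: Rex has 2; Liam has 1; Jonas has 1; Faris has 1. The largest is 2, held by Rex.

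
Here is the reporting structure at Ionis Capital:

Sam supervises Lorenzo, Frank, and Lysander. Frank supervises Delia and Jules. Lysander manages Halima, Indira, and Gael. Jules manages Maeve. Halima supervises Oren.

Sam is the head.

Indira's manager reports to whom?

Indira reports to Lysander, and Lysander reports to Sam. So Indira's skip-level manager is Sam.

Sam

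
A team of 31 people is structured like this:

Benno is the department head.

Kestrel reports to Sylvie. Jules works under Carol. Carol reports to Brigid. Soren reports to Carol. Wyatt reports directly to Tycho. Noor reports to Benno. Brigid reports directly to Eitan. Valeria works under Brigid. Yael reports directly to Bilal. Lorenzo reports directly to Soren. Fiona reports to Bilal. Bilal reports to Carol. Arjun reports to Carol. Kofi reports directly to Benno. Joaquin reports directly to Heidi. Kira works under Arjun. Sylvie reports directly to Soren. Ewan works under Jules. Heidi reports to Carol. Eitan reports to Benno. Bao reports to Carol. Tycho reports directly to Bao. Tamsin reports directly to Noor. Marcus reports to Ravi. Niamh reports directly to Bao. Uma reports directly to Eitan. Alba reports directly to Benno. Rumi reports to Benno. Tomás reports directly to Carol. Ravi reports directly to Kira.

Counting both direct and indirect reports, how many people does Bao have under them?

3

Bao directly manages Tycho, Niamh. Under Tycho: Wyatt (1). Niamh has no reports. So Bao's organization is 2 direct reports plus everyone under them: 2 + 1 = 3.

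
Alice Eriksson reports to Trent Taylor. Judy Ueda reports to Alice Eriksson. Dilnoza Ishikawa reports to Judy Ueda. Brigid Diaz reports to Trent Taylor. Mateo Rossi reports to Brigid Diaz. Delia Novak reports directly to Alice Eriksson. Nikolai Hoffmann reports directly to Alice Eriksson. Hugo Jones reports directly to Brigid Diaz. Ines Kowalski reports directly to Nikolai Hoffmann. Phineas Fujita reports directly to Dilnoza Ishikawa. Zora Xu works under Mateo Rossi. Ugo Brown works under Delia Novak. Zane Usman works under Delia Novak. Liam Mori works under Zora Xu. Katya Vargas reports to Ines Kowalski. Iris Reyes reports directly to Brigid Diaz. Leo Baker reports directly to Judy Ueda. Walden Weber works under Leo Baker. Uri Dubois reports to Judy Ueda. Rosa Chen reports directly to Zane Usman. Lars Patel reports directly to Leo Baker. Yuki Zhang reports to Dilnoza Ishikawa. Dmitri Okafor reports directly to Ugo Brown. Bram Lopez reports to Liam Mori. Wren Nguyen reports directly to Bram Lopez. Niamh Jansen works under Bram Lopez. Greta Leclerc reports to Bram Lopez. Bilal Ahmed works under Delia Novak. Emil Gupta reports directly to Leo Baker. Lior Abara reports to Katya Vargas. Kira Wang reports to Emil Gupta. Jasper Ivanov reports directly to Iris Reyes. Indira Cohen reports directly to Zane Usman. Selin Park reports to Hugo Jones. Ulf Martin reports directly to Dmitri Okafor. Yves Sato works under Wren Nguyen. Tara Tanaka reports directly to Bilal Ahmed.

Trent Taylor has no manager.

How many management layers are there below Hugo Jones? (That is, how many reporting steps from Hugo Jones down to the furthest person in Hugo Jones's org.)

1

The longest chain under Hugo Jones runs Hugo Jones → Selin Park, which is 1 level below Hugo Jones.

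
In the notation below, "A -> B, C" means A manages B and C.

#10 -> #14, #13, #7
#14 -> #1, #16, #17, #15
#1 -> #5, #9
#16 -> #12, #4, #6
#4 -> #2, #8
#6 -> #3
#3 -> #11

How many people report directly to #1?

#1 directly manages #5, #9. That is 2 direct reports.

2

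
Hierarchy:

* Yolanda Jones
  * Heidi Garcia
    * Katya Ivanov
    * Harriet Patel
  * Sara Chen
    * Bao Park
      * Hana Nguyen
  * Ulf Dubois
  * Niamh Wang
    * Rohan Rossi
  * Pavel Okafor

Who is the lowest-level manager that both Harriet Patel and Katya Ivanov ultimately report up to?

Heidi Garcia

Harriet Patel's chain of managers is Heidi Garcia, Yolanda Jones. Katya Ivanov's chain of managers is Heidi Garcia, Yolanda Jones. The first manager that appears in both chains is Heidi Garcia.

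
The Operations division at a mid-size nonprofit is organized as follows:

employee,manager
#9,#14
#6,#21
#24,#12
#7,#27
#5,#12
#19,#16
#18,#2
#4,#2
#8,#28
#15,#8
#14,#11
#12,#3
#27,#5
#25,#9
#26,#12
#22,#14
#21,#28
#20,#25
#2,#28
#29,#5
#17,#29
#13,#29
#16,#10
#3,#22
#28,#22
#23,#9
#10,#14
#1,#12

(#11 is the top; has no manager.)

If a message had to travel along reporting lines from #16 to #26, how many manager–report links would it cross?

#16 is 2 levels below #14, and #26 is 4 levels below #14 (their lowest common manager). The shortest path runs up from #16 to #14 and back down to #26: 2 + 4 = 6 links.

6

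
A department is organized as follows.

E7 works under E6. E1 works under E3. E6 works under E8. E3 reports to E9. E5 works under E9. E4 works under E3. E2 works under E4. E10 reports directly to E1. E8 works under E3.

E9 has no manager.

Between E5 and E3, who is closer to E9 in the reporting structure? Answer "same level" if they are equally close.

same level

Both E5 and E3 are 1 level below E9.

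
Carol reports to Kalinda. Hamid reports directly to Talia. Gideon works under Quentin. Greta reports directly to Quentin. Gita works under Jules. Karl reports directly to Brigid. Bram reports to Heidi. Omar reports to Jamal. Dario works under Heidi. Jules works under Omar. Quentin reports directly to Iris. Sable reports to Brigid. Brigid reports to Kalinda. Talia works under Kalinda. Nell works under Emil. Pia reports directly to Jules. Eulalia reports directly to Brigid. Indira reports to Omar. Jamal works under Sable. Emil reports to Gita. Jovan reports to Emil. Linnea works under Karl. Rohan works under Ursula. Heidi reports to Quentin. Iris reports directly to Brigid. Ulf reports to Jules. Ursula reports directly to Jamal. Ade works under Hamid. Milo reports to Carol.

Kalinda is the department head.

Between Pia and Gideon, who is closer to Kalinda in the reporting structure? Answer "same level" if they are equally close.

Pia is 6 levels below Kalinda; Gideon is 4. Gideon is higher.

Gideon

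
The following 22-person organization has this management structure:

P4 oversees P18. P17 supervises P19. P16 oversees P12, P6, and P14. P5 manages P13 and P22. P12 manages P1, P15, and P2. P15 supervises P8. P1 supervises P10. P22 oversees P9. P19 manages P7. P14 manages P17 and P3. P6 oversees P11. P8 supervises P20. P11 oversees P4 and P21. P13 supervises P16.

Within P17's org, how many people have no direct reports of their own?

1

The only person in P17's organization with no one reporting to them is P7. That is 1.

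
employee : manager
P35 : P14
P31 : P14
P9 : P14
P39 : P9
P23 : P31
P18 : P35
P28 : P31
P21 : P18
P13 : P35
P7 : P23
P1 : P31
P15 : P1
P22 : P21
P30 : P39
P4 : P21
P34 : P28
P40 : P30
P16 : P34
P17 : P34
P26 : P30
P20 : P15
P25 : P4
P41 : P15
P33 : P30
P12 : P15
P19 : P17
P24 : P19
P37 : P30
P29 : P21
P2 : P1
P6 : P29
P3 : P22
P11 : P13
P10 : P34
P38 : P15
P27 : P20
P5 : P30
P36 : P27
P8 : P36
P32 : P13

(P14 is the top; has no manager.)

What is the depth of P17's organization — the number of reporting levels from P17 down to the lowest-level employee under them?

The longest chain under P17 runs P17 → P19 → P24, which is 2 levels below P17.

2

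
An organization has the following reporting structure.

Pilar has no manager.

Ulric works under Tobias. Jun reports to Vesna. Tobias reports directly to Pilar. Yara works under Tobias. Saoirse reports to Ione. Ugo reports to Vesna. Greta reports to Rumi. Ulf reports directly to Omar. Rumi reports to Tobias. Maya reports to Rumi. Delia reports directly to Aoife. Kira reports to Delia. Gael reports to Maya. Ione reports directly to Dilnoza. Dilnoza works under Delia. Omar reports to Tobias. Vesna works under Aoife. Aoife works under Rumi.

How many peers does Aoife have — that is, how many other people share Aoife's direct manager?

Aoife reports to Rumi. Rumi's other direct reports are Maya, Greta — 2 peers.

2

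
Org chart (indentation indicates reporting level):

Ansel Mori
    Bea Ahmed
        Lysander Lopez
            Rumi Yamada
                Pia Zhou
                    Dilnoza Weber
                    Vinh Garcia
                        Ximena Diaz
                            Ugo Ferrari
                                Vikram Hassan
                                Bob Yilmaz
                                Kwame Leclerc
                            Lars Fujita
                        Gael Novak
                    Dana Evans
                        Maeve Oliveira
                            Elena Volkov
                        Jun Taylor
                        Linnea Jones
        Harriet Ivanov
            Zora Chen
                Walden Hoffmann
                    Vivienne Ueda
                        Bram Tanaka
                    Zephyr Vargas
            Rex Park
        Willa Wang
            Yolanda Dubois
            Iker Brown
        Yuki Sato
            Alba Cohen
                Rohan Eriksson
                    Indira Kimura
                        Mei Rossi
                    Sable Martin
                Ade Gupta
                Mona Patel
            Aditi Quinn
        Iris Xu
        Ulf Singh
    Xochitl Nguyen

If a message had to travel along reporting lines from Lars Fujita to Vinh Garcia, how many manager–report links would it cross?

2

Lars Fujita is in Vinh Garcia's organization: the chain from Lars Fujita up to Vinh Garcia is Lars Fujita → Ximena Diaz → Vinh Garcia, which is 2 links.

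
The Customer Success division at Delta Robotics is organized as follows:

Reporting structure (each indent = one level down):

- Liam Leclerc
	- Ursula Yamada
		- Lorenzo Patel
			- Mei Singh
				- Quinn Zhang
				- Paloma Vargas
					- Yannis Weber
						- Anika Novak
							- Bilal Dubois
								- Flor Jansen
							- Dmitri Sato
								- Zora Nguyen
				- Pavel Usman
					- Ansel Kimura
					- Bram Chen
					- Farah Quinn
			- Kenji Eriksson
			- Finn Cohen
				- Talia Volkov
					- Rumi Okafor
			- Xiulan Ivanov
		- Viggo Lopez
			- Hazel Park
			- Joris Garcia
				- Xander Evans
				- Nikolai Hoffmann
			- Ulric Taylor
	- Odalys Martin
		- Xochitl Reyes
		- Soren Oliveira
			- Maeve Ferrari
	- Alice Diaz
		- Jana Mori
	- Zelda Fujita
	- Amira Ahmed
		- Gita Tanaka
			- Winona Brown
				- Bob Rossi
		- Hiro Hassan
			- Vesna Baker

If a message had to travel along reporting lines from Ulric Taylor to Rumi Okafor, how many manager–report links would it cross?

Ulric Taylor is 2 levels below Ursula Yamada, and Rumi Okafor is 4 levels below Ursula Yamada (their lowest common manager). The shortest path runs up from Ulric Taylor to Ursula Yamada and back down to Rumi Okafor: 2 + 4 = 6 links.

6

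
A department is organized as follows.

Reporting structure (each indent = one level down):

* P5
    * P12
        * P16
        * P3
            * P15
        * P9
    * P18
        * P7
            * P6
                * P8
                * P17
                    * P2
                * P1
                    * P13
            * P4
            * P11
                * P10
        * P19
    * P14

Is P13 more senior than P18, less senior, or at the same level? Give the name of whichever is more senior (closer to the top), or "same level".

P18

P13 is 5 levels below P5; P18 is 1. P18 is higher.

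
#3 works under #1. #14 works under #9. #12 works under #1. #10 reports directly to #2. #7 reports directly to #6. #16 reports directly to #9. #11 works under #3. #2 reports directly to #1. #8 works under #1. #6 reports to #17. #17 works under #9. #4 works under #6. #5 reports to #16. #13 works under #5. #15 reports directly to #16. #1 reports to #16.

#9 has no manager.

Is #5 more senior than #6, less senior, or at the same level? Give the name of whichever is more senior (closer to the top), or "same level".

Both #5 and #6 are 2 levels below #9.

same level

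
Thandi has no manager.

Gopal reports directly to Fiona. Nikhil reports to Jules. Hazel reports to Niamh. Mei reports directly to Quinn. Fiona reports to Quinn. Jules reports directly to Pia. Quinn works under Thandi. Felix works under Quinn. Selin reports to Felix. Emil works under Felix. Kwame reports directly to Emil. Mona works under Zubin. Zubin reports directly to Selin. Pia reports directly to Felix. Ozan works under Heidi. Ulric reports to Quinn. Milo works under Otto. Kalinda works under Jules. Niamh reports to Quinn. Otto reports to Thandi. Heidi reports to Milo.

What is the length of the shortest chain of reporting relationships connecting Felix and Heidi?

Felix is 2 levels below Thandi, and Heidi is 3 levels below Thandi (their lowest common manager). The shortest path runs up from Felix to Thandi and back down to Heidi: 2 + 3 = 5 links.

5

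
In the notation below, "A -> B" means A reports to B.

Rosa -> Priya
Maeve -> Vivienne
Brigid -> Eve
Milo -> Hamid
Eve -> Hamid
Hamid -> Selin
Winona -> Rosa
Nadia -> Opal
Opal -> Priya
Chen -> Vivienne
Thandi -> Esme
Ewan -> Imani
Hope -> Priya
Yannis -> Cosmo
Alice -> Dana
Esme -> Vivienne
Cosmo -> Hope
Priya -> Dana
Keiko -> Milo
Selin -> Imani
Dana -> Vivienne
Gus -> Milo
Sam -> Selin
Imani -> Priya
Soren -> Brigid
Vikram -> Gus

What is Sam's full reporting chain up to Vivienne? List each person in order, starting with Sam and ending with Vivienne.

Sam reports to Selin. Selin reports to Imani. Imani reports to Priya. Priya reports to Dana. Dana reports to Vivienne. Vivienne is at the top.

Sam -> Selin -> Imani -> Priya -> Dana -> Vivienne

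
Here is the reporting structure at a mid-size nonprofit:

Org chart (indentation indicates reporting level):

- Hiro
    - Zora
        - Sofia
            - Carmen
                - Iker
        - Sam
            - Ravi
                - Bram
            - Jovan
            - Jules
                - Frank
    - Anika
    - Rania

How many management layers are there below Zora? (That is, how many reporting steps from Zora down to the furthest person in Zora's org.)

The longest chain under Zora runs Zora → Sam → Jules → Frank, which is 3 levels below Zora.

3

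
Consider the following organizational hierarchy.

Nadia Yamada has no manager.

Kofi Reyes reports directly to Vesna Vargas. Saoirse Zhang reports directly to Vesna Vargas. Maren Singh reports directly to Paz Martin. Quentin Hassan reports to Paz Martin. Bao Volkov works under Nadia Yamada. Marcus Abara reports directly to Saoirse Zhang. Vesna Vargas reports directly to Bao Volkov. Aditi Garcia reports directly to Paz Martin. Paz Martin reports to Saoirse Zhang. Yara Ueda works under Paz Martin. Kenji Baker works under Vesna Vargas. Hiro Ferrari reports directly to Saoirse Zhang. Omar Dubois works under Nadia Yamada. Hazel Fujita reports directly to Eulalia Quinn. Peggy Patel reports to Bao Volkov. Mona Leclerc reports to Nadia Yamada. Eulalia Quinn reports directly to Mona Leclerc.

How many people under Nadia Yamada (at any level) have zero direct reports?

11

The people in Nadia Yamada's organization with no one reporting to them are Omar Dubois, Hazel Fujita, Kofi Reyes, Marcus Abara, Hiro Ferrari, Quentin Hassan, Aditi Garcia, Yara Ueda, Maren Singh, Kenji Baker, Peggy Patel. That is 11.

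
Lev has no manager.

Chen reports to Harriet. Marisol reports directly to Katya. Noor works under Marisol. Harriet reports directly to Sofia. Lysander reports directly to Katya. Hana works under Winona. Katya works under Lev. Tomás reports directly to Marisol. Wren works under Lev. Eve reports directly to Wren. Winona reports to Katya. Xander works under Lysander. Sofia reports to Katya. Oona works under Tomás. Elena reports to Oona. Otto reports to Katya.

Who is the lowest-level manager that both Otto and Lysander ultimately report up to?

Otto's chain of managers is Katya, Lev. Lysander's chain of managers is Katya, Lev. The first manager that appears in both chains is Katya.

Katya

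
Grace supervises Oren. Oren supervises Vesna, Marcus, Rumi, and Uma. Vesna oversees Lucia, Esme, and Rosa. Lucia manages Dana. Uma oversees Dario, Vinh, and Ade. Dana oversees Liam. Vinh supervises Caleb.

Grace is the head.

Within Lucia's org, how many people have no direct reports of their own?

The only person in Lucia's organization with no one reporting to them is Liam. That is 1.

1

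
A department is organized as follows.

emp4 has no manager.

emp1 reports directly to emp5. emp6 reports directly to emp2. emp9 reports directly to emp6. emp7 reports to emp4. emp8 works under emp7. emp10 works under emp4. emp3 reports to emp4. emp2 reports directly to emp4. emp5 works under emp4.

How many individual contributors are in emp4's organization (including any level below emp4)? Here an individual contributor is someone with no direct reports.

The people in emp4's organization with no one reporting to them are emp3, emp1, emp9, emp10, emp8. That is 5.

5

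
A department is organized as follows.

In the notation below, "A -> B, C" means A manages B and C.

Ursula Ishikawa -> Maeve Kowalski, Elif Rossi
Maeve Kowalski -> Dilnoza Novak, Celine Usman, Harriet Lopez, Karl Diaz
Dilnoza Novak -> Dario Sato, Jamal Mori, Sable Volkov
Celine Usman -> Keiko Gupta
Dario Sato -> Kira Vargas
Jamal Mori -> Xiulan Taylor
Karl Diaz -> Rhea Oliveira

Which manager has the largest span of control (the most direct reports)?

Direct-report counts: Ursula Ishikawa has 2; Maeve Kowalski has 4; Karl Diaz has 1; Celine Usman has 1; Dilnoza Novak has 3; Jamal Mori has 1; Dario Sato has 1. The largest is 4, held by Maeve Kowalski.

Maeve Kowalski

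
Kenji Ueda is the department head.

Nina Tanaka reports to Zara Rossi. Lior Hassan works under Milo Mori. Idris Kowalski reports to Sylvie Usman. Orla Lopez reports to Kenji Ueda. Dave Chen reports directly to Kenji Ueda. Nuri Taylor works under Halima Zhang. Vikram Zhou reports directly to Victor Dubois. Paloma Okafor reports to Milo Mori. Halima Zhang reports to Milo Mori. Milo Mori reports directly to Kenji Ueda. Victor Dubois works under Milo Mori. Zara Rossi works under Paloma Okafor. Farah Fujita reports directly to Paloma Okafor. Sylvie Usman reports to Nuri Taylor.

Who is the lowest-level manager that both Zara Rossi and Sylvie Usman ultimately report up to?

Zara Rossi's chain of managers is Paloma Okafor, Milo Mori, Kenji Ueda. Sylvie Usman's chain of managers is Nuri Taylor, Halima Zhang, Milo Mori, Kenji Ueda. The first manager that appears in both chains is Milo Mori.

Milo Mori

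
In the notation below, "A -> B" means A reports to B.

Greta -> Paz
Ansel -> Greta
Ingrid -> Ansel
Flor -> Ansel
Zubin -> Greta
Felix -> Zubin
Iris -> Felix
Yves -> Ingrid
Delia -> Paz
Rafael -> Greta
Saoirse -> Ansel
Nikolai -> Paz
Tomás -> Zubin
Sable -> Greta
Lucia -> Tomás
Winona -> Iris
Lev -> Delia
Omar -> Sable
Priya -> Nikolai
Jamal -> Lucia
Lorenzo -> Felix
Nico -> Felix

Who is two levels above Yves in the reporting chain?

Ansel

Yves reports to Ingrid, and Ingrid reports to Ansel. So Yves's skip-level manager is Ansel.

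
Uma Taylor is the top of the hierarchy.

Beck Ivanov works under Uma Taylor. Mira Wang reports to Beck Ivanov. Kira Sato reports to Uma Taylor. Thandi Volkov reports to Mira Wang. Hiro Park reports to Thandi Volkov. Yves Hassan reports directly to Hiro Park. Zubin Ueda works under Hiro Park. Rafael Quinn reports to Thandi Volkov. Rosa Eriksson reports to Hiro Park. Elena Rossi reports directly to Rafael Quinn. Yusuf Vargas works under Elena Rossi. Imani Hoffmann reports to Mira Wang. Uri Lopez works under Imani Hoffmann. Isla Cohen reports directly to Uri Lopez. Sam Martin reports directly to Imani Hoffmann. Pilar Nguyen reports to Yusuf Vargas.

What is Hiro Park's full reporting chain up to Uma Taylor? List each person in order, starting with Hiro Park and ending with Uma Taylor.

Hiro Park -> Thandi Volkov -> Mira Wang -> Beck Ivanov -> Uma Taylor

Hiro Park reports to Thandi Volkov. Thandi Volkov reports to Mira Wang. Mira Wang reports to Beck Ivanov. Beck Ivanov reports to Uma Taylor. Uma Taylor is at the top.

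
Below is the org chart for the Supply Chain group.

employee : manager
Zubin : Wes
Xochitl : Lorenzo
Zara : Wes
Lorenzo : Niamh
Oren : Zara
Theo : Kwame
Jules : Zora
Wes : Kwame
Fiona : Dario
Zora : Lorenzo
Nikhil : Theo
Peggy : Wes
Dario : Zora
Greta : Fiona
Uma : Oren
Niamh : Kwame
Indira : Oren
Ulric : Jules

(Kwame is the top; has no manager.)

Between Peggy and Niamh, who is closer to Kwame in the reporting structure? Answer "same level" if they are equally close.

Niamh

Peggy is 2 levels below Kwame; Niamh is 1. Niamh is higher.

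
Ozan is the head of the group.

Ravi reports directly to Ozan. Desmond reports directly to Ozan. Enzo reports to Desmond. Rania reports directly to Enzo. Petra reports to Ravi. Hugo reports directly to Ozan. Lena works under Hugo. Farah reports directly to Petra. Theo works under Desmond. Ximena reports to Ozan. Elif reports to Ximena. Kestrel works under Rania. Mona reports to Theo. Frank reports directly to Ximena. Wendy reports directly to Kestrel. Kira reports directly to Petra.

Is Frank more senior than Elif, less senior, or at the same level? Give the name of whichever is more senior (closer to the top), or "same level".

Both Frank and Elif are 2 levels below Ozan.

same level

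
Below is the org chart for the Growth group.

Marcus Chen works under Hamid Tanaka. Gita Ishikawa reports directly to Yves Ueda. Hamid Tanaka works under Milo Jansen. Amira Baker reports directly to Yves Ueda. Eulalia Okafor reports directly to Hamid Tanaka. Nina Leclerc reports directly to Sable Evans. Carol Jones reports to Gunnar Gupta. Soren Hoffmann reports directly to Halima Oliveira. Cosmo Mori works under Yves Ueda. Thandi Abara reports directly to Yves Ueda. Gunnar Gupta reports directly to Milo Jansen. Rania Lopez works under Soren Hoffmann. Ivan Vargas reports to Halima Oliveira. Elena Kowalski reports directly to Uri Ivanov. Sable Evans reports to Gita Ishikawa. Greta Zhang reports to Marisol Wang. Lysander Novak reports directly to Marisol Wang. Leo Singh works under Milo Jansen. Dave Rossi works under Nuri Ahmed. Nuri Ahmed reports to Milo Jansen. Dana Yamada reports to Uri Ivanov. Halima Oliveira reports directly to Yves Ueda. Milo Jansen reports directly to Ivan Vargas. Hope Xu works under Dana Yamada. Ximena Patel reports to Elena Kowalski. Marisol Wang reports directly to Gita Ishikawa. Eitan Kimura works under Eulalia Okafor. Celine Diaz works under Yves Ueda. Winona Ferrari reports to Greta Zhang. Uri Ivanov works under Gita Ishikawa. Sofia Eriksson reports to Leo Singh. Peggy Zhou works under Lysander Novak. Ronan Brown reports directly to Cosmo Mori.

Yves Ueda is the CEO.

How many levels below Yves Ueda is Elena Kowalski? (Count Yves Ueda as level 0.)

3

Chain from Elena Kowalski up to Yves Ueda: Elena Kowalski → Uri Ivanov → Gita Ishikawa → Yves Ueda. That is 3 steps up, so Elena Kowalski is 3 levels below Yves Ueda.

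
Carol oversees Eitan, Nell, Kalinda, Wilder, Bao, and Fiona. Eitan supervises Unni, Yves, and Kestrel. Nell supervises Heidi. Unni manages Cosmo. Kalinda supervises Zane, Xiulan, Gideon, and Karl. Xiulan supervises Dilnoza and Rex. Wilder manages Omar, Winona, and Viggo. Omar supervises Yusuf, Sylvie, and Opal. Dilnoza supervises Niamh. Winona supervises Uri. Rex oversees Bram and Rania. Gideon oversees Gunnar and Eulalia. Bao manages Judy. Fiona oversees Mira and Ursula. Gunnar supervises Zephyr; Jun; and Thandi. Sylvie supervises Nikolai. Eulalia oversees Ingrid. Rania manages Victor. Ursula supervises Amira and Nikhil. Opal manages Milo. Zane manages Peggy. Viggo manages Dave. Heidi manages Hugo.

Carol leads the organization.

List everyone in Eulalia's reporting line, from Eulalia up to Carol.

Eulalia reports to Gideon. Gideon reports to Kalinda. Kalinda reports to Carol. Carol is at the top.

Eulalia -> Gideon -> Kalinda -> Carol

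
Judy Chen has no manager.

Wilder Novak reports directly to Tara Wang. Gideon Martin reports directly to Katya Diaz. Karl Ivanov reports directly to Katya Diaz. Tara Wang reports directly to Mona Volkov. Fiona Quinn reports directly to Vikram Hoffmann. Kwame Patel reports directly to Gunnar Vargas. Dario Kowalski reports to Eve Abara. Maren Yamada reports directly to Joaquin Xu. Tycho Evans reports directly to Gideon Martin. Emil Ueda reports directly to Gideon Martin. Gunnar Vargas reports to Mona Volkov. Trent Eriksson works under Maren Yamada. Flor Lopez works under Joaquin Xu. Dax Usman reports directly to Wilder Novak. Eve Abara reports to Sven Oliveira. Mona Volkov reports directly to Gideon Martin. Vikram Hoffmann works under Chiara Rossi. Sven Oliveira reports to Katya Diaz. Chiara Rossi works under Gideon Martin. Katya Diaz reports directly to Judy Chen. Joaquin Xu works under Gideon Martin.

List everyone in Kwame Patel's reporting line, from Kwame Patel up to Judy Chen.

Kwame Patel -> Gunnar Vargas -> Mona Volkov -> Gideon Martin -> Katya Diaz -> Judy Chen

Kwame Patel reports to Gunnar Vargas. Gunnar Vargas reports to Mona Volkov. Mona Volkov reports to Gideon Martin. Gideon Martin reports to Katya Diaz. Katya Diaz reports to Judy Chen. Judy Chen is at the top.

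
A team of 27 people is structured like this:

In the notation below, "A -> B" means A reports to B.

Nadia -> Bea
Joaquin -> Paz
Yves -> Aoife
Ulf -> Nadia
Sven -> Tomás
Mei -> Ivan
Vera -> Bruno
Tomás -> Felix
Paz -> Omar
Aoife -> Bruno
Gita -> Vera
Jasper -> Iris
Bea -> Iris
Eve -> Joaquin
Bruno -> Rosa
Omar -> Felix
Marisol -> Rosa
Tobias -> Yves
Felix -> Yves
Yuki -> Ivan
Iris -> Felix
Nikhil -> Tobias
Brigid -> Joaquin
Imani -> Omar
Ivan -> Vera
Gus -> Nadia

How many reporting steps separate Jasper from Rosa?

6

Chain from Jasper up to Rosa: Jasper → Iris → Felix → Yves → Aoife → Bruno → Rosa. That is 6 steps up, so Jasper is 6 levels below Rosa.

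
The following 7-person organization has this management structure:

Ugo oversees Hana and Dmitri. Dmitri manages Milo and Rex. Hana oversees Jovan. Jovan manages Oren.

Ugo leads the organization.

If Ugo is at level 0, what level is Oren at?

3

Chain from Oren up to Ugo: Oren → Jovan → Hana → Ugo. That is 3 steps up, so Oren is 3 levels below Ugo.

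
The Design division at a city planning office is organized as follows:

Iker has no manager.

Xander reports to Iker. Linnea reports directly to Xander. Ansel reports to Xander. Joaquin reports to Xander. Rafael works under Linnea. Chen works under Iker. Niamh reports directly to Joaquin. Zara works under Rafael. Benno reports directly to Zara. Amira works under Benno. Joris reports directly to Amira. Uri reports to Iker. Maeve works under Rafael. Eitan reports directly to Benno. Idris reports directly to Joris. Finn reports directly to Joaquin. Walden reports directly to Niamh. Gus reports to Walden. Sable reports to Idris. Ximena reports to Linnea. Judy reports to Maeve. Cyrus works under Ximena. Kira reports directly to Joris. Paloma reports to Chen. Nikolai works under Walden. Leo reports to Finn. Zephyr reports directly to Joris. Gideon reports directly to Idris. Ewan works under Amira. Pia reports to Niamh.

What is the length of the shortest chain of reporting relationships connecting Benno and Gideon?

Gideon is in Benno's organization: the chain from Gideon up to Benno is Gideon → Idris → Joris → Amira → Benno, which is 4 links.

4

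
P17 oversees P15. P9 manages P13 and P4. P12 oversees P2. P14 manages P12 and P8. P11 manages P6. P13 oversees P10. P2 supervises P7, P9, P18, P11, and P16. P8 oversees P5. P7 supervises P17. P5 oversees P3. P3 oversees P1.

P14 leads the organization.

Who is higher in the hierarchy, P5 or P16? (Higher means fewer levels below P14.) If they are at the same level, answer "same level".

P5 is 2 levels below P14; P16 is 3. P5 is higher.

P5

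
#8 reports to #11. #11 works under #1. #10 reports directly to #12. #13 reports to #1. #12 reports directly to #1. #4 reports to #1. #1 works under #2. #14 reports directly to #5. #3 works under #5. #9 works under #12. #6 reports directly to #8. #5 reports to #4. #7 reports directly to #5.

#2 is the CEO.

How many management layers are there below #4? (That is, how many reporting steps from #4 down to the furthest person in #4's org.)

2

The longest chain under #4 runs #4 → #5 → #7, which is 2 levels below #4.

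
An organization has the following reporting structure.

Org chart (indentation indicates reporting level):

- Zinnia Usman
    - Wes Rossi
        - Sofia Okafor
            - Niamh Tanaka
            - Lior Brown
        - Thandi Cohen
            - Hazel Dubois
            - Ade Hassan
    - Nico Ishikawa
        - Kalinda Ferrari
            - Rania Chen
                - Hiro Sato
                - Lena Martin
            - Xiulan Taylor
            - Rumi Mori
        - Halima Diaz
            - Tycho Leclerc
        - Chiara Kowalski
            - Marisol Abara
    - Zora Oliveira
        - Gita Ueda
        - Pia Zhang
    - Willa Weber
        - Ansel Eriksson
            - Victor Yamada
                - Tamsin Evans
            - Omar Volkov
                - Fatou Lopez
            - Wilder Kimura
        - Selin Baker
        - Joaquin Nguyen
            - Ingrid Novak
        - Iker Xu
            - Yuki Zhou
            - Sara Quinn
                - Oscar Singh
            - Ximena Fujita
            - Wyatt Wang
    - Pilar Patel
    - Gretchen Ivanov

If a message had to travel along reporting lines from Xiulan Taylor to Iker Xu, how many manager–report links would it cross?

Xiulan Taylor is 3 levels below Zinnia Usman, and Iker Xu is 2 levels below Zinnia Usman (their lowest common manager). The shortest path runs up from Xiulan Taylor to Zinnia Usman and back down to Iker Xu: 3 + 2 = 5 links.

5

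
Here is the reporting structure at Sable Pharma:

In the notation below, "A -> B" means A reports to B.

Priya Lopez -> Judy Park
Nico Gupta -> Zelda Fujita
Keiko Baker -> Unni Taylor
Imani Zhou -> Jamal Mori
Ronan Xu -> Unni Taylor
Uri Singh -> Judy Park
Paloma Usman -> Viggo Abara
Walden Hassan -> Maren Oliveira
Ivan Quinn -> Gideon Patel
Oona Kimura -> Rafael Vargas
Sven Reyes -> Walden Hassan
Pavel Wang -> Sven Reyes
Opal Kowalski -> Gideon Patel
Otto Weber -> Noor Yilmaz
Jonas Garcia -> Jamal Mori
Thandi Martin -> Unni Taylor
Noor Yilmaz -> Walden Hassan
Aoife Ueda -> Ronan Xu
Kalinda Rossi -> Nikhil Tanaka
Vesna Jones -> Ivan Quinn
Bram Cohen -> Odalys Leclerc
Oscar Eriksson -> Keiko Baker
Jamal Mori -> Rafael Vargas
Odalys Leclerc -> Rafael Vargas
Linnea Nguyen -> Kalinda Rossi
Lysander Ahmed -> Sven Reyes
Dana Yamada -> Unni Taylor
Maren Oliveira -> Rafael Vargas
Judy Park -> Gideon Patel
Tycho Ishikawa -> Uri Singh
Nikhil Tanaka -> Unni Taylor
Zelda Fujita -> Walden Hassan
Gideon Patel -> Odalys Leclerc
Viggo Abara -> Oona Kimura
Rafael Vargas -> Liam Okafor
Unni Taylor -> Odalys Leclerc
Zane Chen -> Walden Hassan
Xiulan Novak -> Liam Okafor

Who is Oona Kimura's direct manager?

Rafael Vargas

Oona Kimura reports directly to Rafael Vargas.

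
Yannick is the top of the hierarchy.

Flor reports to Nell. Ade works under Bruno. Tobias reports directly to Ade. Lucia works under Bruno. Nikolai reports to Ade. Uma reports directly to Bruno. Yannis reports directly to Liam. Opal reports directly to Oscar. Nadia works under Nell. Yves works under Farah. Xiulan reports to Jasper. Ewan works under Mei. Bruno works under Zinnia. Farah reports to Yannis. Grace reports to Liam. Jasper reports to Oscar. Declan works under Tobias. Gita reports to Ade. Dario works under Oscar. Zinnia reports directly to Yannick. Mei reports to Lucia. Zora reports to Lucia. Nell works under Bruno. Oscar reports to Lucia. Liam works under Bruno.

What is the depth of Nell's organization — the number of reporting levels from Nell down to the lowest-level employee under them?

1

The longest chain under Nell runs Nell → Nadia, which is 1 level below Nell.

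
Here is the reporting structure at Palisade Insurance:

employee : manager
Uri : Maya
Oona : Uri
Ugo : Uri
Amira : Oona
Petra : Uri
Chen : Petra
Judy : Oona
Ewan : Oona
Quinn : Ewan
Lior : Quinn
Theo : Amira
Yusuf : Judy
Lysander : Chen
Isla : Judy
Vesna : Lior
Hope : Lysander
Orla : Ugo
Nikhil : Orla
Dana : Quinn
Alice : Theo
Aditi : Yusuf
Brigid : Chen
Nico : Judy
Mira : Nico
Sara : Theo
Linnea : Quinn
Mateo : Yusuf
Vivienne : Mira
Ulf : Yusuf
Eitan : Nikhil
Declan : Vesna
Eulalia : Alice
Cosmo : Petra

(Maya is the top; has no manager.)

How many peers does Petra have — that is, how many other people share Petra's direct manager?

Petra reports to Uri. Uri's other direct reports are Oona, Ugo — 2 peers.

2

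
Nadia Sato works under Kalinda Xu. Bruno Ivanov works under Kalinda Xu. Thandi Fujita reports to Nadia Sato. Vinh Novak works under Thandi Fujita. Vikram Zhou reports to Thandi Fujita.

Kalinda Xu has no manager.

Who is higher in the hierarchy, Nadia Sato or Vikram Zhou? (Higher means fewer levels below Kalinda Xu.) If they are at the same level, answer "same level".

Nadia Sato

Nadia Sato is 1 level below Kalinda Xu; Vikram Zhou is 3. Nadia Sato is higher.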